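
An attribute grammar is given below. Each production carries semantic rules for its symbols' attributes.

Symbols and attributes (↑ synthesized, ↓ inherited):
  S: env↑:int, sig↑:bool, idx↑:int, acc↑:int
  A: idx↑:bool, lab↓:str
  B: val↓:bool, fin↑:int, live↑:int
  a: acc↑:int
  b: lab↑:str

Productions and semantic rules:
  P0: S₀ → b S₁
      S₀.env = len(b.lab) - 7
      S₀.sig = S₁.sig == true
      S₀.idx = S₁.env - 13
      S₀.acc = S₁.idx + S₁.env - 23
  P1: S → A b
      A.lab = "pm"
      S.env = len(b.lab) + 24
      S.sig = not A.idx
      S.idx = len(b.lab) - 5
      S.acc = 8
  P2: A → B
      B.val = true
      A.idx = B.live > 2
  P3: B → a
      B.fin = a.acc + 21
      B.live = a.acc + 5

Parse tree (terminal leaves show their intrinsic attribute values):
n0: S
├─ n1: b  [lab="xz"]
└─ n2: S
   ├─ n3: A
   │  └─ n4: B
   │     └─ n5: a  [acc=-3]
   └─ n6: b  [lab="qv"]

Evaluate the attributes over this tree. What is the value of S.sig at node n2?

true

1. n1.lab = "xz"  [terminal]
2. n3.lab = "pm"  ["pm"]
3. n4.val = true  [true]
4. n5.acc = -3  [terminal]
5. n4.fin = 18  [a.acc + 21]
6. n4.live = 2  [a.acc + 5]
7. n3.idx = false  [B.live > 2]
8. n6.lab = "qv"  [terminal]
9. n2.env = 26  [len(b.lab) + 24]
10. n2.sig = true  [not A.idx]
11. n2.idx = -3  [len(b.lab) - 5]
12. n2.acc = 8  [8]
13. n0.env = -5  [len(b.lab) - 7]
14. n0.sig = true  [S₁.sig == true]
15. n0.idx = 13  [S₁.env - 13]
16. n0.acc = 0  [S₁.idx + S₁.env - 23]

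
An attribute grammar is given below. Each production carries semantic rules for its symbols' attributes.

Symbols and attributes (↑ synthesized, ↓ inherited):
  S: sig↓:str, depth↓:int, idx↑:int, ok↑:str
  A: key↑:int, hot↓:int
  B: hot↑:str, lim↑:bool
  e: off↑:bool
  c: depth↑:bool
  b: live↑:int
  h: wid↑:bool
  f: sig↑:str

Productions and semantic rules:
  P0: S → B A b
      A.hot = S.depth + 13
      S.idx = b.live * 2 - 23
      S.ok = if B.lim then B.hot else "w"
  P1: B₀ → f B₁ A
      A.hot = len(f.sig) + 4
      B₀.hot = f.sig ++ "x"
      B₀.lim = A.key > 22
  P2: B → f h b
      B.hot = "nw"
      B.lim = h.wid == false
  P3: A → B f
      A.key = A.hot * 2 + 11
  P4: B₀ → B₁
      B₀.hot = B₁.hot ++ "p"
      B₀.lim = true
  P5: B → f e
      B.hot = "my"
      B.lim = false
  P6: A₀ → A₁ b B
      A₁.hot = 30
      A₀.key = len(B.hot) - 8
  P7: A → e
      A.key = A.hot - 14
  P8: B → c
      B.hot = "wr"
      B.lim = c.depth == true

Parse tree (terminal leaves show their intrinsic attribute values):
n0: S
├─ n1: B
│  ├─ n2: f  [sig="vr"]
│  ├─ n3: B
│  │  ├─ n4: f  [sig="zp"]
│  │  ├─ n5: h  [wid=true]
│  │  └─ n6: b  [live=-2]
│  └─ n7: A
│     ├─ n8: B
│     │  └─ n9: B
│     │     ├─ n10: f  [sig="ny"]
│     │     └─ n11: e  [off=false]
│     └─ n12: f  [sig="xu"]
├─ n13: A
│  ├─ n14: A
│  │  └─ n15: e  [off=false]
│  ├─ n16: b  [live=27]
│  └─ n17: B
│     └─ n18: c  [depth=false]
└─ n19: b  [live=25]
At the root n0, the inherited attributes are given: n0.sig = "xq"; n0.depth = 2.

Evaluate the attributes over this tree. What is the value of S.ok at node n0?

1. n0.sig = "xq"  [given at root]
2. n0.depth = 2  [given at root]
3. n2.sig = "vr"  [terminal]
4. n4.sig = "zp"  [terminal]
5. n5.wid = true  [terminal]
6. n6.live = -2  [terminal]
7. n3.hot = "nw"  ["nw"]
8. n3.lim = false  [h.wid == false]
9. n7.hot = 6  [len(f.sig) + 4]
10. n10.sig = "ny"  [terminal]
11. n11.off = false  [terminal]
12. n9.hot = "my"  ["my"]
13. n9.lim = false  [false]
14. n8.hot = "myp"  [B₁.hot ++ "p"]
15. n8.lim = true  [true]
16. n12.sig = "xu"  [terminal]
17. n7.key = 23  [A.hot * 2 + 11]
18. n1.hot = "vrx"  [f.sig ++ "x"]
19. n1.lim = true  [A.key > 22]
20. n13.hot = 15  [S.depth + 13]
21. n14.hot = 30  [30]
22. n15.off = false  [terminal]
23. n14.key = 16  [A.hot - 14]
24. n16.live = 27  [terminal]
25. n18.depth = false  [terminal]
26. n17.hot = "wr"  ["wr"]
27. n17.lim = false  [c.depth == true]
28. n13.key = -6  [len(B.hot) - 8]
29. n19.live = 25  [terminal]
30. n0.idx = 27  [b.live * 2 - 23]
31. n0.ok = "vrx"  [if B.lim then B.hot else "w"]

"vrx"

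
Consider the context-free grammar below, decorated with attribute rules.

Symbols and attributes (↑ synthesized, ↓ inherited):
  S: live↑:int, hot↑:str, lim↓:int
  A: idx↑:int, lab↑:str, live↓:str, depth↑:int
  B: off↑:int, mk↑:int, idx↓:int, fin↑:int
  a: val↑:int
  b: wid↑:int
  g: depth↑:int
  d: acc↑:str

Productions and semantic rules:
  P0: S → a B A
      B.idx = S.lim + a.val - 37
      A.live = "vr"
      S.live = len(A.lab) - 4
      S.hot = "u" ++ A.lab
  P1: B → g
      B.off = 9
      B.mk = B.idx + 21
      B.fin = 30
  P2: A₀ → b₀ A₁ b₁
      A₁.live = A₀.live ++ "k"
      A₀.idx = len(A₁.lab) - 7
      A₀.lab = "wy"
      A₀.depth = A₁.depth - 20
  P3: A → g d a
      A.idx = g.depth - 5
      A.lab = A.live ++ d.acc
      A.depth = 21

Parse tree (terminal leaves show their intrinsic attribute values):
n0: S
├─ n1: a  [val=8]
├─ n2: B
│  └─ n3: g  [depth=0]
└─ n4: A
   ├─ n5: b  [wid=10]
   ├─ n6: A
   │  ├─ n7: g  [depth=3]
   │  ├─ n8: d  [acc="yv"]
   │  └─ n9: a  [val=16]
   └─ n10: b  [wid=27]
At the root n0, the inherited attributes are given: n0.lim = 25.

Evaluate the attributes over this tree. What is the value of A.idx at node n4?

-2

1. n0.lim = 25  [given at root]
2. n1.val = 8  [terminal]
3. n2.idx = -4  [S.lim + a.val - 37]
4. n3.depth = 0  [terminal]
5. n2.off = 9  [9]
6. n2.mk = 17  [B.idx + 21]
7. n2.fin = 30  [30]
8. n4.live = "vr"  ["vr"]
9. n5.wid = 10  [terminal]
10. n6.live = "vrk"  [A₀.live ++ "k"]
11. n7.depth = 3  [terminal]
12. n8.acc = "yv"  [terminal]
13. n9.val = 16  [terminal]
14. n6.idx = -2  [g.depth - 5]
15. n6.lab = "vrkyv"  [A.live ++ d.acc]
16. n6.depth = 21  [21]
17. n10.wid = 27  [terminal]
18. n4.idx = -2  [len(A₁.lab) - 7]
19. n4.lab = "wy"  ["wy"]
20. n4.depth = 1  [A₁.depth - 20]
21. n0.live = -2  [len(A.lab) - 4]
22. n0.hot = "uwy"  ["u" ++ A.lab]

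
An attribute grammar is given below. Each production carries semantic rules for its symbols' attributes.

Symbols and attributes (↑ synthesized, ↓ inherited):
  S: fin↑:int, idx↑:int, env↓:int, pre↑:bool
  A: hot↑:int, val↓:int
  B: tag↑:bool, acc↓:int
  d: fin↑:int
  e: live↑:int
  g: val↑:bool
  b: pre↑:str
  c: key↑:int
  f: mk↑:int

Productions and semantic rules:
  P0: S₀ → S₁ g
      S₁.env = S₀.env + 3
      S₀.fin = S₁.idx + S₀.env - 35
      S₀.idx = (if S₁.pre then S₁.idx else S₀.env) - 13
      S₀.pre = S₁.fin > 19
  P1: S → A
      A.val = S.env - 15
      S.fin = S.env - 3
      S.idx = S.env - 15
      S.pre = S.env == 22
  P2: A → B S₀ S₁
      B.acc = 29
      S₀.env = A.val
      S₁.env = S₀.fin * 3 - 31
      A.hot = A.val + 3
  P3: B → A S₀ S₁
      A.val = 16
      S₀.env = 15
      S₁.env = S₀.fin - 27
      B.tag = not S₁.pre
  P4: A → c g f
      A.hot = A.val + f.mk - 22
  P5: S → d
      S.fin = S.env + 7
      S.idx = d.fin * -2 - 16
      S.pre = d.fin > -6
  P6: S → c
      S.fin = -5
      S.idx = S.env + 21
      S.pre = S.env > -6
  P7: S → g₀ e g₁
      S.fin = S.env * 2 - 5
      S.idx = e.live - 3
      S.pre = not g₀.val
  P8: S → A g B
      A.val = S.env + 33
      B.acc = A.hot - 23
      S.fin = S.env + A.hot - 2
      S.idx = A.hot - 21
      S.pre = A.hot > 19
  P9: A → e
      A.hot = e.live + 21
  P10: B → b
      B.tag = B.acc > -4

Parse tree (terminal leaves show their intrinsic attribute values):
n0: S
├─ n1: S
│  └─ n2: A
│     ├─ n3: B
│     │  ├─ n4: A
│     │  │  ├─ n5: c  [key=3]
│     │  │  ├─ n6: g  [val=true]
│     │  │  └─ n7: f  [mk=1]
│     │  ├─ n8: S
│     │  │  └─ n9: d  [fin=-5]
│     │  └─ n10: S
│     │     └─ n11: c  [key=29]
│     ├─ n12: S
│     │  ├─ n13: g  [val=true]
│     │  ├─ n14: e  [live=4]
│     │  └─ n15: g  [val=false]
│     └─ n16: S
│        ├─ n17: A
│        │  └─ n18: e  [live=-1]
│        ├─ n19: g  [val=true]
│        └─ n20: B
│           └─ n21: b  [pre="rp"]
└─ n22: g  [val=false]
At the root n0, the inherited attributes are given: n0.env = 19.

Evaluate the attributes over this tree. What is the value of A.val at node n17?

1. n0.env = 19  [given at root]
2. n1.env = 22  [S₀.env + 3]
3. n2.val = 7  [S.env - 15]
4. n3.acc = 29  [29]
5. n4.val = 16  [16]
6. n5.key = 3  [terminal]
7. n6.val = true  [terminal]
8. n7.mk = 1  [terminal]
9. n4.hot = -5  [A.val + f.mk - 22]
10. n8.env = 15  [15]
11. n9.fin = -5  [terminal]
12. n8.fin = 22  [S.env + 7]
13. n8.idx = -6  [d.fin * -2 - 16]
14. n8.pre = true  [d.fin > -6]
15. n10.env = -5  [S₀.fin - 27]
16. n11.key = 29  [terminal]
17. n10.fin = -5  [-5]
18. n10.idx = 16  [S.env + 21]
19. n10.pre = true  [S.env > -6]
20. n3.tag = false  [not S₁.pre]
21. n12.env = 7  [A.val]
22. n13.val = true  [terminal]
23. n14.live = 4  [terminal]
24. n15.val = false  [terminal]
25. n12.fin = 9  [S.env * 2 - 5]
26. n12.idx = 1  [e.live - 3]
27. n12.pre = false  [not g₀.val]
28. n16.env = -4  [S₀.fin * 3 - 31]
29. n17.val = 29  [S.env + 33]
30. n18.live = -1  [terminal]
31. n17.hot = 20  [e.live + 21]
32. n19.val = true  [terminal]
33. n20.acc = -3  [A.hot - 23]
34. n21.pre = "rp"  [terminal]
35. n20.tag = true  [B.acc > -4]
36. n16.fin = 14  [S.env + A.hot - 2]
37. n16.idx = -1  [A.hot - 21]
38. n16.pre = true  [A.hot > 19]
39. n2.hot = 10  [A.val + 3]
40. n1.fin = 19  [S.env - 3]
41. n1.idx = 7  [S.env - 15]
42. n1.pre = true  [S.env == 22]
43. n22.val = false  [terminal]
44. n0.fin = -9  [S₁.idx + S₀.env - 35]
45. n0.idx = -6  [(if S₁.pre then S₁.idx else S₀.env) - 13]
46. n0.pre = false  [S₁.fin > 19]

29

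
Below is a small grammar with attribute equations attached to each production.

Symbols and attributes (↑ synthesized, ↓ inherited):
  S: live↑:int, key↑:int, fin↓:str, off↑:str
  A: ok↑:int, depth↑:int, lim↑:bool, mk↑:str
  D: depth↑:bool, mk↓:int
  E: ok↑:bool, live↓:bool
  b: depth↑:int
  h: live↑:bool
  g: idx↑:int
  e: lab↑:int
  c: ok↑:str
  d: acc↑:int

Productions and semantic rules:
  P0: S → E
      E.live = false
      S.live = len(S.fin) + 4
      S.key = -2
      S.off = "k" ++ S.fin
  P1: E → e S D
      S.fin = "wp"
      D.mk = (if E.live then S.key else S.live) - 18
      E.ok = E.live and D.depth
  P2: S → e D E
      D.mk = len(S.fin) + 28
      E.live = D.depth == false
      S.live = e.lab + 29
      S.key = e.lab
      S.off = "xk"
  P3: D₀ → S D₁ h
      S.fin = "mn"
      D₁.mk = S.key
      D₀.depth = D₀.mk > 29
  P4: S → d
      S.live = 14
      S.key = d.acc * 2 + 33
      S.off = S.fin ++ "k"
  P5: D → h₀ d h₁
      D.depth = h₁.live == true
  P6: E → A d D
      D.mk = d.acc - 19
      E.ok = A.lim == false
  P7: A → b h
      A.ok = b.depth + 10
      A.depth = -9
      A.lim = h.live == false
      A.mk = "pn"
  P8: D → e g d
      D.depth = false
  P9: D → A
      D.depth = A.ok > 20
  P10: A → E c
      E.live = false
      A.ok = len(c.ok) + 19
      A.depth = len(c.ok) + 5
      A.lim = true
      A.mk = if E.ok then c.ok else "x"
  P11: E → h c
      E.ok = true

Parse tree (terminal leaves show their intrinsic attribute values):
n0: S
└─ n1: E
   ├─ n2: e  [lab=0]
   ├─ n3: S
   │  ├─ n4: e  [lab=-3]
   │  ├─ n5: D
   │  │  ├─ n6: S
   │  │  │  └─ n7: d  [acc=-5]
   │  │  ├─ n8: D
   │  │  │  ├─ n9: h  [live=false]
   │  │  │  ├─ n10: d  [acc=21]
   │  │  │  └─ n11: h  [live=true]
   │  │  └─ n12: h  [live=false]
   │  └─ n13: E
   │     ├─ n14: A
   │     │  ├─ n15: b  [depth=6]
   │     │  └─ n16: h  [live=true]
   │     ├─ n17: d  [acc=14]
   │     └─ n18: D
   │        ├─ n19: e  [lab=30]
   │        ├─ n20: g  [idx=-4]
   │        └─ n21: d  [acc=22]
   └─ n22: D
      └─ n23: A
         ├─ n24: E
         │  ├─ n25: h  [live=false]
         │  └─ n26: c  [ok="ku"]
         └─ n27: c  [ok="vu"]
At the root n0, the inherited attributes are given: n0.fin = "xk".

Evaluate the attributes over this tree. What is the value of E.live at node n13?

false

1. n0.fin = "xk"  [given at root]
2. n1.live = false  [false]
3. n2.lab = 0  [terminal]
4. n3.fin = "wp"  ["wp"]
5. n4.lab = -3  [terminal]
6. n5.mk = 30  [len(S.fin) + 28]
7. n6.fin = "mn"  ["mn"]
8. n7.acc = -5  [terminal]
9. n6.live = 14  [14]
10. n6.key = 23  [d.acc * 2 + 33]
11. n6.off = "mnk"  [S.fin ++ "k"]
12. n8.mk = 23  [S.key]
13. n9.live = false  [terminal]
14. n10.acc = 21  [terminal]
15. n11.live = true  [terminal]
16. n8.depth = true  [h₁.live == true]
17. n12.live = false  [terminal]
18. n5.depth = true  [D₀.mk > 29]
19. n13.live = false  [D.depth == false]
20. n15.depth = 6  [terminal]
21. n16.live = true  [terminal]
22. n14.ok = 16  [b.depth + 10]
23. n14.depth = -9  [-9]
24. n14.lim = false  [h.live == false]
25. n14.mk = "pn"  ["pn"]
26. n17.acc = 14  [terminal]
27. n18.mk = -5  [d.acc - 19]
28. n19.lab = 30  [terminal]
29. n20.idx = -4  [terminal]
30. n21.acc = 22  [terminal]
31. n18.depth = false  [false]
32. n13.ok = true  [A.lim == false]
33. n3.live = 26  [e.lab + 29]
34. n3.key = -3  [e.lab]
35. n3.off = "xk"  ["xk"]
36. n22.mk = 8  [(if E.live then S.key else S.live) - 18]
37. n24.live = false  [false]
38. n25.live = false  [terminal]
39. n26.ok = "ku"  [terminal]
40. n24.ok = true  [true]
41. n27.ok = "vu"  [terminal]
42. n23.ok = 21  [len(c.ok) + 19]
43. n23.depth = 7  [len(c.ok) + 5]
44. n23.lim = true  [true]
45. n23.mk = "vu"  [if E.ok then c.ok else "x"]
46. n22.depth = true  [A.ok > 20]
47. n1.ok = false  [E.live and D.depth]
48. n0.live = 6  [len(S.fin) + 4]
49. n0.key = -2  [-2]
50. n0.off = "kxk"  ["k" ++ S.fin]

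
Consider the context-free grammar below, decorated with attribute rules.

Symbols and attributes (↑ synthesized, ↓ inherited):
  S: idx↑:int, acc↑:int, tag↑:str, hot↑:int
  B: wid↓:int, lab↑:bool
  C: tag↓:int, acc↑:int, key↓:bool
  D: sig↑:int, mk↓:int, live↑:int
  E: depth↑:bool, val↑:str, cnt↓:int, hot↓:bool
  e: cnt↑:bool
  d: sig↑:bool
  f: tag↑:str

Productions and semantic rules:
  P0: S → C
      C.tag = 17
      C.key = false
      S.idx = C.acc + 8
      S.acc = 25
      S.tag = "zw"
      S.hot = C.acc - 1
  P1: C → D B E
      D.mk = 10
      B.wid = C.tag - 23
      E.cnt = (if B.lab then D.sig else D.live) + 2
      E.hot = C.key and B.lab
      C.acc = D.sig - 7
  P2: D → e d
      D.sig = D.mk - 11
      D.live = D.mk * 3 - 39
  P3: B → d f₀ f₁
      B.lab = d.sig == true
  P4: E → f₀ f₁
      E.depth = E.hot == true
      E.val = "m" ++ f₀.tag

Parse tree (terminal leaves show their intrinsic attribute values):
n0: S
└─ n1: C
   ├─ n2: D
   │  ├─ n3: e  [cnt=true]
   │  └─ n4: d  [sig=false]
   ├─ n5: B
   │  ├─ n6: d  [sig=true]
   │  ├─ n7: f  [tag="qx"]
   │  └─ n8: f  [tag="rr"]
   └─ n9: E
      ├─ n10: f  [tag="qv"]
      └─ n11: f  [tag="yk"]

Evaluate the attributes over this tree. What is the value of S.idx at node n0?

1. n1.tag = 17  [17]
2. n1.key = false  [false]
3. n2.mk = 10  [10]
4. n3.cnt = true  [terminal]
5. n4.sig = false  [terminal]
6. n2.sig = -1  [D.mk - 11]
7. n2.live = -9  [D.mk * 3 - 39]
8. n5.wid = -6  [C.tag - 23]
9. n6.sig = true  [terminal]
10. n7.tag = "qx"  [terminal]
11. n8.tag = "rr"  [terminal]
12. n5.lab = true  [d.sig == true]
13. n9.cnt = 1  [(if B.lab then D.sig else D.live) + 2]
14. n9.hot = false  [C.key and B.lab]
15. n10.tag = "qv"  [terminal]
16. n11.tag = "yk"  [terminal]
17. n9.depth = false  [E.hot == true]
18. n9.val = "mqv"  ["m" ++ f₀.tag]
19. n1.acc = -8  [D.sig - 7]
20. n0.idx = 0  [C.acc + 8]
21. n0.acc = 25  [25]
22. n0.tag = "zw"  ["zw"]
23. n0.hot = -9  [C.acc - 1]

0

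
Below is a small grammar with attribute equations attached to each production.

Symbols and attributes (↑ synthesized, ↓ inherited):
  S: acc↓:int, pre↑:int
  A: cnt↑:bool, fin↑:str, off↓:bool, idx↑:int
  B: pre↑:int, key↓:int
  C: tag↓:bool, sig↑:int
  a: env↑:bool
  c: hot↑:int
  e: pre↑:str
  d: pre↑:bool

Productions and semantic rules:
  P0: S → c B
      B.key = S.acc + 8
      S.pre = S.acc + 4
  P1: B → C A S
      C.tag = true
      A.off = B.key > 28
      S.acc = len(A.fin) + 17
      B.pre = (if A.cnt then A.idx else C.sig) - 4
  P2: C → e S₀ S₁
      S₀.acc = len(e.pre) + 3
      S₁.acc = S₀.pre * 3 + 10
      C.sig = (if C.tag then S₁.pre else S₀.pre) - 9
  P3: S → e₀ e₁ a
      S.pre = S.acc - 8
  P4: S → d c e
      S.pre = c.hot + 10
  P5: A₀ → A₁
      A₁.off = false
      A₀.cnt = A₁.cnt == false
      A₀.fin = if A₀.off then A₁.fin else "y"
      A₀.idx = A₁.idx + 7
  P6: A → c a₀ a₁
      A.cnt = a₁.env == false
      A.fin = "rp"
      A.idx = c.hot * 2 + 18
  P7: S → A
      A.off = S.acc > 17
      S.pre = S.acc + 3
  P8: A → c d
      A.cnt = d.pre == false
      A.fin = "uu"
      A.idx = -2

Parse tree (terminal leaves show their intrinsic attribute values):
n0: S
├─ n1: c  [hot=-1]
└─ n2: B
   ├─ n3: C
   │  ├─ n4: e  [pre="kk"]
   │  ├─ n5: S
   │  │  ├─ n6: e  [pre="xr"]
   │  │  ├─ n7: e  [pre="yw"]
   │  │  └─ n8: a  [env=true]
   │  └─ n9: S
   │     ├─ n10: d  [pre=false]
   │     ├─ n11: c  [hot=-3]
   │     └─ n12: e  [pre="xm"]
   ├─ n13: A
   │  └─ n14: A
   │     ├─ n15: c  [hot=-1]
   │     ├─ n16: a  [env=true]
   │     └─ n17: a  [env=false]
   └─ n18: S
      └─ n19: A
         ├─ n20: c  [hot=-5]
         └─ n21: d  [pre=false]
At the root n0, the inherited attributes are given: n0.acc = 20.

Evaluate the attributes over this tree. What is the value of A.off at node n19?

true

1. n0.acc = 20  [given at root]
2. n1.hot = -1  [terminal]
3. n2.key = 28  [S.acc + 8]
4. n3.tag = true  [true]
5. n4.pre = "kk"  [terminal]
6. n5.acc = 5  [len(e.pre) + 3]
7. n6.pre = "xr"  [terminal]
8. n7.pre = "yw"  [terminal]
9. n8.env = true  [terminal]
10. n5.pre = -3  [S.acc - 8]
11. n9.acc = 1  [S₀.pre * 3 + 10]
12. n10.pre = false  [terminal]
13. n11.hot = -3  [terminal]
14. n12.pre = "xm"  [terminal]
15. n9.pre = 7  [c.hot + 10]
16. n3.sig = -2  [(if C.tag then S₁.pre else S₀.pre) - 9]
17. n13.off = false  [B.key > 28]
18. n14.off = false  [false]
19. n15.hot = -1  [terminal]
20. n16.env = true  [terminal]
21. n17.env = false  [terminal]
22. n14.cnt = true  [a₁.env == false]
23. n14.fin = "rp"  ["rp"]
24. n14.idx = 16  [c.hot * 2 + 18]
25. n13.cnt = false  [A₁.cnt == false]
26. n13.fin = "y"  [if A₀.off then A₁.fin else "y"]
27. n13.idx = 23  [A₁.idx + 7]
28. n18.acc = 18  [len(A.fin) + 17]
29. n19.off = true  [S.acc > 17]
30. n20.hot = -5  [terminal]
31. n21.pre = false  [terminal]
32. n19.cnt = true  [d.pre == false]
33. n19.fin = "uu"  ["uu"]
34. n19.idx = -2  [-2]
35. n18.pre = 21  [S.acc + 3]
36. n2.pre = -6  [(if A.cnt then A.idx else C.sig) - 4]
37. n0.pre = 24  [S.acc + 4]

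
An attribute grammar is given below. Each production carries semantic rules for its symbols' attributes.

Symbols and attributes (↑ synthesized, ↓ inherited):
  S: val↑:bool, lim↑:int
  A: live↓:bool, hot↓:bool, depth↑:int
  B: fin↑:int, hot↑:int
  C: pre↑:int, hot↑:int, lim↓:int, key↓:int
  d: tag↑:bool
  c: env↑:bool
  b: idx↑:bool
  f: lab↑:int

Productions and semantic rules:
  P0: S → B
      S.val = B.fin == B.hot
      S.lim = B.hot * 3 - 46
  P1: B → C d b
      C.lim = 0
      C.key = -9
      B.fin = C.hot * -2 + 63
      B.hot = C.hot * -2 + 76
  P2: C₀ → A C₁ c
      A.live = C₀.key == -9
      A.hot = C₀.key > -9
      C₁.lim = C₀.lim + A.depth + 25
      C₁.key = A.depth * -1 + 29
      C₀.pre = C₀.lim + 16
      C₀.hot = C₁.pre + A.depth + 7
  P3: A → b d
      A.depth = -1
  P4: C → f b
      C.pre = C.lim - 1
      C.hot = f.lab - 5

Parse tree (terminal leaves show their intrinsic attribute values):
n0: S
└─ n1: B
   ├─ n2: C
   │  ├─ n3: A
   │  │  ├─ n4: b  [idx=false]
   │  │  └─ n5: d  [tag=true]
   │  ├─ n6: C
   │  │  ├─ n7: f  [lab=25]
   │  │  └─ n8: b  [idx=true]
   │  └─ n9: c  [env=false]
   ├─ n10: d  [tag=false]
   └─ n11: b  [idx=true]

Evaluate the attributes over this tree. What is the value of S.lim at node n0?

8

1. n2.lim = 0  [0]
2. n2.key = -9  [-9]
3. n3.live = true  [C₀.key == -9]
4. n3.hot = false  [C₀.key > -9]
5. n4.idx = false  [terminal]
6. n5.tag = true  [terminal]
7. n3.depth = -1  [-1]
8. n6.lim = 24  [C₀.lim + A.depth + 25]
9. n6.key = 30  [A.depth * -1 + 29]
10. n7.lab = 25  [terminal]
11. n8.idx = true  [terminal]
12. n6.pre = 23  [C.lim - 1]
13. n6.hot = 20  [f.lab - 5]
14. n9.env = false  [terminal]
15. n2.pre = 16  [C₀.lim + 16]
16. n2.hot = 29  [C₁.pre + A.depth + 7]
17. n10.tag = false  [terminal]
18. n11.idx = true  [terminal]
19. n1.fin = 5  [C.hot * -2 + 63]
20. n1.hot = 18  [C.hot * -2 + 76]
21. n0.val = false  [B.fin == B.hot]
22. n0.lim = 8  [B.hot * 3 - 46]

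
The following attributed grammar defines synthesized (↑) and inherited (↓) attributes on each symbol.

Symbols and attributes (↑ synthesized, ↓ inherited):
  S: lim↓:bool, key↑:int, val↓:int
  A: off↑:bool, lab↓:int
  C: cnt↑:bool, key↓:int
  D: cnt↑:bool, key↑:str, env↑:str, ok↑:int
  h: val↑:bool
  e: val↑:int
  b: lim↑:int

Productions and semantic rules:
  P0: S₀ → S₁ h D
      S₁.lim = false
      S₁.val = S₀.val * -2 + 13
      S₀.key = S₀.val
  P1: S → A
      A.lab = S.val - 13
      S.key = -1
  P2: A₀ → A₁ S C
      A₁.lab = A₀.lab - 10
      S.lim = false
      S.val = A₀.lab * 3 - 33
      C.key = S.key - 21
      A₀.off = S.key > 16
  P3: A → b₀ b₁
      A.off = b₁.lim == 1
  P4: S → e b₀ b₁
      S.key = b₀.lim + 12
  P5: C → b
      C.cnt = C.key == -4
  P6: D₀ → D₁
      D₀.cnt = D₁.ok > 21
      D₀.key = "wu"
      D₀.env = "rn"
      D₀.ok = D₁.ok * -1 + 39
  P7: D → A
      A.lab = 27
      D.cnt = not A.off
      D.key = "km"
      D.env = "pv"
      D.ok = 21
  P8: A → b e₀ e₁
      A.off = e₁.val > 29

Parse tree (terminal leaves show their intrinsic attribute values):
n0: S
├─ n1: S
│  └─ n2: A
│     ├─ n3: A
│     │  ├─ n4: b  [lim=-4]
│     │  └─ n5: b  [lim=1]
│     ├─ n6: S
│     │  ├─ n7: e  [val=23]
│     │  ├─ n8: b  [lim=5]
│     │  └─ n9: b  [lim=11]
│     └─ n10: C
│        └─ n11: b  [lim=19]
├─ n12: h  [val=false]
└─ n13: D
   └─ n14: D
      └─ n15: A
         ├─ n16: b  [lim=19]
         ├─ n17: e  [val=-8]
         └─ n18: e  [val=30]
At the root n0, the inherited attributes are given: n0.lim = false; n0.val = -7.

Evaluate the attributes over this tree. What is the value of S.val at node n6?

9

1. n0.lim = false  [given at root]
2. n0.val = -7  [given at root]
3. n1.lim = false  [false]
4. n1.val = 27  [S₀.val * -2 + 13]
5. n2.lab = 14  [S.val - 13]
6. n3.lab = 4  [A₀.lab - 10]
7. n4.lim = -4  [terminal]
8. n5.lim = 1  [terminal]
9. n3.off = true  [b₁.lim == 1]
10. n6.lim = false  [false]
11. n6.val = 9  [A₀.lab * 3 - 33]
12. n7.val = 23  [terminal]
13. n8.lim = 5  [terminal]
14. n9.lim = 11  [terminal]
15. n6.key = 17  [b₀.lim + 12]
16. n10.key = -4  [S.key - 21]
17. n11.lim = 19  [terminal]
18. n10.cnt = true  [C.key == -4]
19. n2.off = true  [S.key > 16]
20. n1.key = -1  [-1]
21. n12.val = false  [terminal]
22. n15.lab = 27  [27]
23. n16.lim = 19  [terminal]
24. n17.val = -8  [terminal]
25. n18.val = 30  [terminal]
26. n15.off = true  [e₁.val > 29]
27. n14.cnt = false  [not A.off]
28. n14.key = "km"  ["km"]
29. n14.env = "pv"  ["pv"]
30. n14.ok = 21  [21]
31. n13.cnt = false  [D₁.ok > 21]
32. n13.key = "wu"  ["wu"]
33. n13.env = "rn"  ["rn"]
34. n13.ok = 18  [D₁.ok * -1 + 39]
35. n0.key = -7  [S₀.val]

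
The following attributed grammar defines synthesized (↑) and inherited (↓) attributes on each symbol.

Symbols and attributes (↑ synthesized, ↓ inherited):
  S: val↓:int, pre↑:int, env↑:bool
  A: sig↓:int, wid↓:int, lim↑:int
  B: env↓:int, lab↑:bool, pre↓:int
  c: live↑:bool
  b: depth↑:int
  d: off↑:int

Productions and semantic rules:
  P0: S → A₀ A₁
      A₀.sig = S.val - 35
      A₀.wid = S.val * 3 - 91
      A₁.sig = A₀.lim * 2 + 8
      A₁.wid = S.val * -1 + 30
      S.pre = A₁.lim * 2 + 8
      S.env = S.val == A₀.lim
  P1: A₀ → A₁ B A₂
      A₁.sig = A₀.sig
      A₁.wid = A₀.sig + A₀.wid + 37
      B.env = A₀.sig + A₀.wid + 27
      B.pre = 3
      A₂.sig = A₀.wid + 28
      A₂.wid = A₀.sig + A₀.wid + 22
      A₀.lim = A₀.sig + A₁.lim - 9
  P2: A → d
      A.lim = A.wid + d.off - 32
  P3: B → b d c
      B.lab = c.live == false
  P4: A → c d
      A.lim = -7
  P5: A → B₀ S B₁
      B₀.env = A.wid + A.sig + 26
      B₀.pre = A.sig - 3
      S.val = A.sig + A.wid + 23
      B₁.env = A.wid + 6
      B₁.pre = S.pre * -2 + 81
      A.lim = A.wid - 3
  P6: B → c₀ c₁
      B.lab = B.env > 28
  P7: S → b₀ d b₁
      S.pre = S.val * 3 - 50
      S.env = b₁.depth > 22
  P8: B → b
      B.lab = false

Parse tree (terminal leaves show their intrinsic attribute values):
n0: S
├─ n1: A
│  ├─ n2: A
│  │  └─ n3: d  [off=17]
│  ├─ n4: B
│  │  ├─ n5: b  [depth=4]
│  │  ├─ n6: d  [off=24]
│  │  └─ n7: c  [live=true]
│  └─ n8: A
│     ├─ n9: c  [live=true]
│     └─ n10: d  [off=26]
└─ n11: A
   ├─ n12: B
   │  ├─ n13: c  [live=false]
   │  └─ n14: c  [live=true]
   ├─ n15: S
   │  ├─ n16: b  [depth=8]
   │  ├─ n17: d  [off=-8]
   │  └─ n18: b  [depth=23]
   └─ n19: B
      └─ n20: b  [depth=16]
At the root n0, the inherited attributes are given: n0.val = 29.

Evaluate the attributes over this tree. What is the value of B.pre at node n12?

-1

1. n0.val = 29  [given at root]
2. n1.sig = -6  [S.val - 35]
3. n1.wid = -4  [S.val * 3 - 91]
4. n2.sig = -6  [A₀.sig]
5. n2.wid = 27  [A₀.sig + A₀.wid + 37]
6. n3.off = 17  [terminal]
7. n2.lim = 12  [A.wid + d.off - 32]
8. n4.env = 17  [A₀.sig + A₀.wid + 27]
9. n4.pre = 3  [3]
10. n5.depth = 4  [terminal]
11. n6.off = 24  [terminal]
12. n7.live = true  [terminal]
13. n4.lab = false  [c.live == false]
14. n8.sig = 24  [A₀.wid + 28]
15. n8.wid = 12  [A₀.sig + A₀.wid + 22]
16. n9.live = true  [terminal]
17. n10.off = 26  [terminal]
18. n8.lim = -7  [-7]
19. n1.lim = -3  [A₀.sig + A₁.lim - 9]
20. n11.sig = 2  [A₀.lim * 2 + 8]
21. n11.wid = 1  [S.val * -1 + 30]
22. n12.env = 29  [A.wid + A.sig + 26]
23. n12.pre = -1  [A.sig - 3]
24. n13.live = false  [terminal]
25. n14.live = true  [terminal]
26. n12.lab = true  [B.env > 28]
27. n15.val = 26  [A.sig + A.wid + 23]
28. n16.depth = 8  [terminal]
29. n17.off = -8  [terminal]
30. n18.depth = 23  [terminal]
31. n15.pre = 28  [S.val * 3 - 50]
32. n15.env = true  [b₁.depth > 22]
33. n19.env = 7  [A.wid + 6]
34. n19.pre = 25  [S.pre * -2 + 81]
35. n20.depth = 16  [terminal]
36. n19.lab = false  [false]
37. n11.lim = -2  [A.wid - 3]
38. n0.pre = 4  [A₁.lim * 2 + 8]
39. n0.env = false  [S.val == A₀.lim]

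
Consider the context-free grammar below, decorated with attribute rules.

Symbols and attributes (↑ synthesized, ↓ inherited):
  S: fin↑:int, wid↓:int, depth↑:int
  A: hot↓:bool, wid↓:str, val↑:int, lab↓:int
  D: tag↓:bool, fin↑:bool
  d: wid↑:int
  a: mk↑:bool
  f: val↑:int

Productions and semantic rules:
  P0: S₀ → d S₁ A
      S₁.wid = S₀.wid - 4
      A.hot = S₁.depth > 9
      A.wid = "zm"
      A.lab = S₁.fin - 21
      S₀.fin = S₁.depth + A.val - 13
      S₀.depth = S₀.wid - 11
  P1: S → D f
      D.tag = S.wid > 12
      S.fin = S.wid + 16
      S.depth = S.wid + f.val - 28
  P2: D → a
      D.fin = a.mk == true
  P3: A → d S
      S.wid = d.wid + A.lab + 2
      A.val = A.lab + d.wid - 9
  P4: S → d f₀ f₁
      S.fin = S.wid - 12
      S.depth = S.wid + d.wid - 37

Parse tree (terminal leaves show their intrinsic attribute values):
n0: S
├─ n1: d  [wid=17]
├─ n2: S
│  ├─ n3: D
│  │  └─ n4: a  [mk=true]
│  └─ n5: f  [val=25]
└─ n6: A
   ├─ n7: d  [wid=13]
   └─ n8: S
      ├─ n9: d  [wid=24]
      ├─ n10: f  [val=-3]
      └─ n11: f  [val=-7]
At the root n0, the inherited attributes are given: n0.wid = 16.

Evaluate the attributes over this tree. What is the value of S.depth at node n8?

1. n0.wid = 16  [given at root]
2. n1.wid = 17  [terminal]
3. n2.wid = 12  [S₀.wid - 4]
4. n3.tag = false  [S.wid > 12]
5. n4.mk = true  [terminal]
6. n3.fin = true  [a.mk == true]
7. n5.val = 25  [terminal]
8. n2.fin = 28  [S.wid + 16]
9. n2.depth = 9  [S.wid + f.val - 28]
10. n6.hot = false  [S₁.depth > 9]
11. n6.wid = "zm"  ["zm"]
12. n6.lab = 7  [S₁.fin - 21]
13. n7.wid = 13  [terminal]
14. n8.wid = 22  [d.wid + A.lab + 2]
15. n9.wid = 24  [terminal]
16. n10.val = -3  [terminal]
17. n11.val = -7  [terminal]
18. n8.fin = 10  [S.wid - 12]
19. n8.depth = 9  [S.wid + d.wid - 37]
20. n6.val = 11  [A.lab + d.wid - 9]
21. n0.fin = 7  [S₁.depth + A.val - 13]
22. n0.depth = 5  [S₀.wid - 11]

9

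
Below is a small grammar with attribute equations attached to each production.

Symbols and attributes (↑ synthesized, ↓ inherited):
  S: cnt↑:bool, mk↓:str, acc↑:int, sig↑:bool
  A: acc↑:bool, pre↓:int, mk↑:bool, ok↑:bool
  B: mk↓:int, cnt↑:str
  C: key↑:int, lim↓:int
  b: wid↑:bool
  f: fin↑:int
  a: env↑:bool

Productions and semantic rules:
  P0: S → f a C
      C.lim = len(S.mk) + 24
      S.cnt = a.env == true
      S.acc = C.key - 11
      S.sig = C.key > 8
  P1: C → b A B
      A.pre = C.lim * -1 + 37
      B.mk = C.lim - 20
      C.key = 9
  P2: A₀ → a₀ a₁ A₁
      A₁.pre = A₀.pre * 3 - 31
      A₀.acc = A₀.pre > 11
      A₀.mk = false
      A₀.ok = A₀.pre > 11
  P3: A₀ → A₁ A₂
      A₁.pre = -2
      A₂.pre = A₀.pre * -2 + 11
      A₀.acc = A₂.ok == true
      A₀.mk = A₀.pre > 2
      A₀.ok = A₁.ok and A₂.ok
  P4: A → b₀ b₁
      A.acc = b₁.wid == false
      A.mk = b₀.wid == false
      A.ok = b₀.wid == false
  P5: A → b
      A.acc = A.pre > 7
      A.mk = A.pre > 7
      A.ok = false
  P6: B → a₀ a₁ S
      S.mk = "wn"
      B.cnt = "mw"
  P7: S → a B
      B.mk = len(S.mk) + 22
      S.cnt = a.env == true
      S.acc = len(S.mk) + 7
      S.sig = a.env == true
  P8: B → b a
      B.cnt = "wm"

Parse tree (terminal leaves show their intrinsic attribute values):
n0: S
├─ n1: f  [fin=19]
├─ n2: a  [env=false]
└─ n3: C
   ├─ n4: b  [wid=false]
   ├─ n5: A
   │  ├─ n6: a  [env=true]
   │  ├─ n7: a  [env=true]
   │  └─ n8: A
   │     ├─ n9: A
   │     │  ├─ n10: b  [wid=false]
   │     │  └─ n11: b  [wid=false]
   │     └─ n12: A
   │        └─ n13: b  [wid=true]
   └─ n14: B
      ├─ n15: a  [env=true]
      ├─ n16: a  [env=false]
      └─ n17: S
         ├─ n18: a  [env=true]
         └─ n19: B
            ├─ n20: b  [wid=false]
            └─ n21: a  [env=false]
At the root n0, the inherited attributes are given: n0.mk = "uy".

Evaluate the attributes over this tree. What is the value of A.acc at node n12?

false

1. n0.mk = "uy"  [given at root]
2. n1.fin = 19  [terminal]
3. n2.env = false  [terminal]
4. n3.lim = 26  [len(S.mk) + 24]
5. n4.wid = false  [terminal]
6. n5.pre = 11  [C.lim * -1 + 37]
7. n6.env = true  [terminal]
8. n7.env = true  [terminal]
9. n8.pre = 2  [A₀.pre * 3 - 31]
10. n9.pre = -2  [-2]
11. n10.wid = false  [terminal]
12. n11.wid = false  [terminal]
13. n9.acc = true  [b₁.wid == false]
14. n9.mk = true  [b₀.wid == false]
15. n9.ok = true  [b₀.wid == false]
16. n12.pre = 7  [A₀.pre * -2 + 11]
17. n13.wid = true  [terminal]
18. n12.acc = false  [A.pre > 7]
19. n12.mk = false  [A.pre > 7]
20. n12.ok = false  [false]
21. n8.acc = false  [A₂.ok == true]
22. n8.mk = false  [A₀.pre > 2]
23. n8.ok = false  [A₁.ok and A₂.ok]
24. n5.acc = false  [A₀.pre > 11]
25. n5.mk = false  [false]
26. n5.ok = false  [A₀.pre > 11]
27. n14.mk = 6  [C.lim - 20]
28. n15.env = true  [terminal]
29. n16.env = false  [terminal]
30. n17.mk = "wn"  ["wn"]
31. n18.env = true  [terminal]
32. n19.mk = 24  [len(S.mk) + 22]
33. n20.wid = false  [terminal]
34. n21.env = false  [terminal]
35. n19.cnt = "wm"  ["wm"]
36. n17.cnt = true  [a.env == true]
37. n17.acc = 9  [len(S.mk) + 7]
38. n17.sig = true  [a.env == true]
39. n14.cnt = "mw"  ["mw"]
40. n3.key = 9  [9]
41. n0.cnt = false  [a.env == true]
42. n0.acc = -2  [C.key - 11]
43. n0.sig = true  [C.key > 8]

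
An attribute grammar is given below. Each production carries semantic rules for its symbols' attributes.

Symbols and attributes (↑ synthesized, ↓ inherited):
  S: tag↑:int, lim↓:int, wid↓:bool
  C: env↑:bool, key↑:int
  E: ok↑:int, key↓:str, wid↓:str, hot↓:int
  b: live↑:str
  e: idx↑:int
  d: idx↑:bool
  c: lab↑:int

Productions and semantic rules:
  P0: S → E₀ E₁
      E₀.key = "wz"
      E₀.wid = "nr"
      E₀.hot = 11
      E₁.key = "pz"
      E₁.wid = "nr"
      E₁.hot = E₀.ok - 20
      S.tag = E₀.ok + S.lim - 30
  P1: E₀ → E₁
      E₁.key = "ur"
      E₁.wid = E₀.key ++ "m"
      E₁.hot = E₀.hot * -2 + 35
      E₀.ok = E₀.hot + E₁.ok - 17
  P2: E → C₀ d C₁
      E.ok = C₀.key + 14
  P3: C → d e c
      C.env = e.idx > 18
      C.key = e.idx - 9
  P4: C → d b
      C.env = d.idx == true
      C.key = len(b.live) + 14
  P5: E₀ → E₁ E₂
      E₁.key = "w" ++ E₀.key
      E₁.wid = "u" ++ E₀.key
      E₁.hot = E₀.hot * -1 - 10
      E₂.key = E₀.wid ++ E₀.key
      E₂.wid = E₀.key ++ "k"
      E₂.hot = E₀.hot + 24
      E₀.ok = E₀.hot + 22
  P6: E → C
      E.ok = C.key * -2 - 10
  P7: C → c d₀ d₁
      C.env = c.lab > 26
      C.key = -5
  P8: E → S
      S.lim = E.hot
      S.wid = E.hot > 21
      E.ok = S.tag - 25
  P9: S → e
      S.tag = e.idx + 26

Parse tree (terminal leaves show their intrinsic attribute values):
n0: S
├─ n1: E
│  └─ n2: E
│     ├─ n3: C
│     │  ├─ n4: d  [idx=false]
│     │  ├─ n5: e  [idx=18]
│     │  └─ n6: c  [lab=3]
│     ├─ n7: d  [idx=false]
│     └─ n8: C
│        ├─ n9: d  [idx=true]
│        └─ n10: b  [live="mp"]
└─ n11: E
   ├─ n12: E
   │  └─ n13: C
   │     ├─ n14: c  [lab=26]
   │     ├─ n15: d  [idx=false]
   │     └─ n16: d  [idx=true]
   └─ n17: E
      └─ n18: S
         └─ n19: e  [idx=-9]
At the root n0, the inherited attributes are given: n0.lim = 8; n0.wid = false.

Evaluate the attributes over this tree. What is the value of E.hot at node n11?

-3

1. n0.lim = 8  [given at root]
2. n0.wid = false  [given at root]
3. n1.key = "wz"  ["wz"]
4. n1.wid = "nr"  ["nr"]
5. n1.hot = 11  [11]
6. n2.key = "ur"  ["ur"]
7. n2.wid = "wzm"  [E₀.key ++ "m"]
8. n2.hot = 13  [E₀.hot * -2 + 35]
9. n4.idx = false  [terminal]
10. n5.idx = 18  [terminal]
11. n6.lab = 3  [terminal]
12. n3.env = false  [e.idx > 18]
13. n3.key = 9  [e.idx - 9]
14. n7.idx = false  [terminal]
15. n9.idx = true  [terminal]
16. n10.live = "mp"  [terminal]
17. n8.env = true  [d.idx == true]
18. n8.key = 16  [len(b.live) + 14]
19. n2.ok = 23  [C₀.key + 14]
20. n1.ok = 17  [E₀.hot + E₁.ok - 17]
21. n11.key = "pz"  ["pz"]
22. n11.wid = "nr"  ["nr"]
23. n11.hot = -3  [E₀.ok - 20]
24. n12.key = "wpz"  ["w" ++ E₀.key]
25. n12.wid = "upz"  ["u" ++ E₀.key]
26. n12.hot = -7  [E₀.hot * -1 - 10]
27. n14.lab = 26  [terminal]
28. n15.idx = false  [terminal]
29. n16.idx = true  [terminal]
30. n13.env = false  [c.lab > 26]
31. n13.key = -5  [-5]
32. n12.ok = 0  [C.key * -2 - 10]
33. n17.key = "nrpz"  [E₀.wid ++ E₀.key]
34. n17.wid = "pzk"  [E₀.key ++ "k"]
35. n17.hot = 21  [E₀.hot + 24]
36. n18.lim = 21  [E.hot]
37. n18.wid = false  [E.hot > 21]
38. n19.idx = -9  [terminal]
39. n18.tag = 17  [e.idx + 26]
40. n17.ok = -8  [S.tag - 25]
41. n11.ok = 19  [E₀.hot + 22]
42. n0.tag = -5  [E₀.ok + S.lim - 30]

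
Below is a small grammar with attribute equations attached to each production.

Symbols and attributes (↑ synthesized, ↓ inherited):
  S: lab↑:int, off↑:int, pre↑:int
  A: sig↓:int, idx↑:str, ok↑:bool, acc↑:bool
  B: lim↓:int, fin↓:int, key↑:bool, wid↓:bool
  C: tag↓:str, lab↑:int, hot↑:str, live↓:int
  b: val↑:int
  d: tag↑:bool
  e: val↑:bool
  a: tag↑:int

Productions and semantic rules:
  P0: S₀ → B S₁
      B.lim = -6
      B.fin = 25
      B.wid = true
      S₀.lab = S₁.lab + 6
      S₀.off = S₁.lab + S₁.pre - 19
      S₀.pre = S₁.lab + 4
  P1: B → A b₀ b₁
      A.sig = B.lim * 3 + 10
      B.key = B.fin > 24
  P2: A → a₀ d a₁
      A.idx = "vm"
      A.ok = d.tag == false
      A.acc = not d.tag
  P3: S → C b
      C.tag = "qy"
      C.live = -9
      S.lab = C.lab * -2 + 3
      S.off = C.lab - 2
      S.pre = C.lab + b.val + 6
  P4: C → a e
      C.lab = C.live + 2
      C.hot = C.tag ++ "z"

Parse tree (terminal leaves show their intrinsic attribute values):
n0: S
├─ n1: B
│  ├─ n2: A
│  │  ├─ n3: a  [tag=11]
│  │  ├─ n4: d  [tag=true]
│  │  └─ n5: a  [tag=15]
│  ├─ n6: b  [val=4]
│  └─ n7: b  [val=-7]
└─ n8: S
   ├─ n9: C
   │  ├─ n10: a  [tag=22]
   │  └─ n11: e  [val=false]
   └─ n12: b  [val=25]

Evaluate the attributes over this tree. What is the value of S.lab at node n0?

1. n1.lim = -6  [-6]
2. n1.fin = 25  [25]
3. n1.wid = true  [true]
4. n2.sig = -8  [B.lim * 3 + 10]
5. n3.tag = 11  [terminal]
6. n4.tag = true  [terminal]
7. n5.tag = 15  [terminal]
8. n2.idx = "vm"  ["vm"]
9. n2.ok = false  [d.tag == false]
10. n2.acc = false  [not d.tag]
11. n6.val = 4  [terminal]
12. n7.val = -7  [terminal]
13. n1.key = true  [B.fin > 24]
14. n9.tag = "qy"  ["qy"]
15. n9.live = -9  [-9]
16. n10.tag = 22  [terminal]
17. n11.val = false  [terminal]
18. n9.lab = -7  [C.live + 2]
19. n9.hot = "qyz"  [C.tag ++ "z"]
20. n12.val = 25  [terminal]
21. n8.lab = 17  [C.lab * -2 + 3]
22. n8.off = -9  [C.lab - 2]
23. n8.pre = 24  [C.lab + b.val + 6]
24. n0.lab = 23  [S₁.lab + 6]
25. n0.off = 22  [S₁.lab + S₁.pre - 19]
26. n0.pre = 21  [S₁.lab + 4]

23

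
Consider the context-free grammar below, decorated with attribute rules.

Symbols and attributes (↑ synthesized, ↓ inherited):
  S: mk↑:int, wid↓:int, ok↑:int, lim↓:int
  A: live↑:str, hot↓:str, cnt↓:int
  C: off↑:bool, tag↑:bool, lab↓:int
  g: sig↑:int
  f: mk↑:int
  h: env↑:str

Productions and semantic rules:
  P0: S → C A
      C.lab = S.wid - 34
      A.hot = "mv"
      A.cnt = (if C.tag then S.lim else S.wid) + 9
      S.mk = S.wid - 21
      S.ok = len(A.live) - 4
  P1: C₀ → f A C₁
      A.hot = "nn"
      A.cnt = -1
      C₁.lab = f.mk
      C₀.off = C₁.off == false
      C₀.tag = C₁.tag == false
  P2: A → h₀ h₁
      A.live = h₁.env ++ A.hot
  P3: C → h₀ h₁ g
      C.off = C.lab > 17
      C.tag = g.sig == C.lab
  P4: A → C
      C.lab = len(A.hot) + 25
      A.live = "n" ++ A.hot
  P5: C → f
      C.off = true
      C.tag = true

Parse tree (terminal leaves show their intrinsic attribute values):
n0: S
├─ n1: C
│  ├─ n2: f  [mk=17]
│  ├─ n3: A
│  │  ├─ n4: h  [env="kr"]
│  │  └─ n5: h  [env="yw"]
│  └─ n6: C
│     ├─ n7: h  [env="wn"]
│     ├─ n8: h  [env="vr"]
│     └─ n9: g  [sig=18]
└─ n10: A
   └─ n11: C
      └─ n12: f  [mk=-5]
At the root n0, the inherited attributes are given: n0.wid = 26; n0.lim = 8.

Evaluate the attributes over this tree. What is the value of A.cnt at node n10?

1. n0.wid = 26  [given at root]
2. n0.lim = 8  [given at root]
3. n1.lab = -8  [S.wid - 34]
4. n2.mk = 17  [terminal]
5. n3.hot = "nn"  ["nn"]
6. n3.cnt = -1  [-1]
7. n4.env = "kr"  [terminal]
8. n5.env = "yw"  [terminal]
9. n3.live = "ywnn"  [h₁.env ++ A.hot]
10. n6.lab = 17  [f.mk]
11. n7.env = "wn"  [terminal]
12. n8.env = "vr"  [terminal]
13. n9.sig = 18  [terminal]
14. n6.off = false  [C.lab > 17]
15. n6.tag = false  [g.sig == C.lab]
16. n1.off = true  [C₁.off == false]
17. n1.tag = true  [C₁.tag == false]
18. n10.hot = "mv"  ["mv"]
19. n10.cnt = 17  [(if C.tag then S.lim else S.wid) + 9]
20. n11.lab = 27  [len(A.hot) + 25]
21. n12.mk = -5  [terminal]
22. n11.off = true  [true]
23. n11.tag = true  [true]
24. n10.live = "nmv"  ["n" ++ A.hot]
25. n0.mk = 5  [S.wid - 21]
26. n0.ok = -1  [len(A.live) - 4]

17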